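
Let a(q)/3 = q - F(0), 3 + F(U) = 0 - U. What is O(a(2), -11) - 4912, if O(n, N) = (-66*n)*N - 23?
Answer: 5955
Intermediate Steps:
F(U) = -3 - U (F(U) = -3 + (0 - U) = -3 - U)
a(q) = 9 + 3*q (a(q) = 3*(q - (-3 - 1*0)) = 3*(q - (-3 + 0)) = 3*(q - 1*(-3)) = 3*(q + 3) = 3*(3 + q) = 9 + 3*q)
O(n, N) = -23 - 66*N*n (O(n, N) = -66*N*n - 23 = -23 - 66*N*n)
O(a(2), -11) - 4912 = (-23 - 66*(-11)*(9 + 3*2)) - 4912 = (-23 - 66*(-11)*(9 + 6)) - 4912 = (-23 - 66*(-11)*15) - 4912 = (-23 + 10890) - 4912 = 10867 - 4912 = 5955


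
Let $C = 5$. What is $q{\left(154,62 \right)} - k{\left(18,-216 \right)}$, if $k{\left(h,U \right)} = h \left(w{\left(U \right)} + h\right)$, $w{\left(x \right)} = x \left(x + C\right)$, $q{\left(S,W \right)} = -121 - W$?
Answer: $-820875$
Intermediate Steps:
$w{\left(x \right)} = x \left(5 + x\right)$ ($w{\left(x \right)} = x \left(x + 5\right) = x \left(5 + x\right)$)
$k{\left(h,U \right)} = h \left(h + U \left(5 + U\right)\right)$ ($k{\left(h,U \right)} = h \left(U \left(5 + U\right) + h\right) = h \left(h + U \left(5 + U\right)\right)$)
$q{\left(154,62 \right)} - k{\left(18,-216 \right)} = \left(-121 - 62\right) - 18 \left(18 - 216 \left(5 - 216\right)\right) = \left(-121 - 62\right) - 18 \left(18 - -45576\right) = -183 - 18 \left(18 + 45576\right) = -183 - 18 \cdot 45594 = -183 - 820692 = -820875$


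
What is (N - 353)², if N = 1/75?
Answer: 700872676/5625 ≈ 1.2460e+5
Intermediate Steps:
N = 1/75 ≈ 0.013333
(N - 353)² = (1/75 - 353)² = (-26474/75)² = 700872676/5625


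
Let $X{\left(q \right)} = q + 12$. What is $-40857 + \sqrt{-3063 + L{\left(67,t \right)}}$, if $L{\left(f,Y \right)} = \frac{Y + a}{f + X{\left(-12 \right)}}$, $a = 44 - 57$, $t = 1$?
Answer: $-40857 + \frac{i \sqrt{13750611}}{67} \approx -40857.0 + 55.346 i$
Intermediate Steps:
$X{\left(q \right)} = 12 + q$
$a = -13$
$L{\left(f,Y \right)} = \frac{-13 + Y}{f}$ ($L{\left(f,Y \right)} = \frac{Y - 13}{f + \left(12 - 12\right)} = \frac{-13 + Y}{f + 0} = \frac{-13 + Y}{f}$)
$-40857 + \sqrt{-3063 + L{\left(67,t \right)}} = -40857 + \sqrt{-3063 + \frac{-13 + 1}{67}} = -40857 + \sqrt{-3063 + \frac{1}{67} \left(-12\right)} = -40857 + \sqrt{-3063 - \frac{12}{67}} = -40857 + \sqrt{- \frac{205233}{67}} = -40857 + \frac{i \sqrt{13750611}}{67}$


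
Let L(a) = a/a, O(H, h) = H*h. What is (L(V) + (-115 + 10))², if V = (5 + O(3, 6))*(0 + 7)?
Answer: 10816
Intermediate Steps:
V = 161 (V = (5 + 3*6)*(0 + 7) = (5 + 18)*7 = 23*7 = 161)
L(a) = 1
(L(V) + (-115 + 10))² = (1 + (-115 + 10))² = (1 - 105)² = (-104)² = 10816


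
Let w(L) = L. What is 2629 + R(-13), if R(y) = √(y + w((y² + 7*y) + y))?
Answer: 2629 + 2*√13 ≈ 2636.2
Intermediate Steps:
R(y) = √(y² + 9*y) (R(y) = √(y + ((y² + 7*y) + y)) = √(y + (y² + 8*y)) = √(y² + 9*y))
2629 + R(-13) = 2629 + √(-13*(9 - 13)) = 2629 + √(-13*(-4)) = 2629 + √52 = 2629 + 2*√13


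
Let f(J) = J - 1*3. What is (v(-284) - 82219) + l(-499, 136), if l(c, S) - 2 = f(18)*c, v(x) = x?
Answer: -89986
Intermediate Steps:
f(J) = -3 + J (f(J) = J - 3 = -3 + J)
l(c, S) = 2 + 15*c (l(c, S) = 2 + (-3 + 18)*c = 2 + 15*c)
(v(-284) - 82219) + l(-499, 136) = (-284 - 82219) + (2 + 15*(-499)) = -82503 + (2 - 7485) = -82503 - 7483 = -89986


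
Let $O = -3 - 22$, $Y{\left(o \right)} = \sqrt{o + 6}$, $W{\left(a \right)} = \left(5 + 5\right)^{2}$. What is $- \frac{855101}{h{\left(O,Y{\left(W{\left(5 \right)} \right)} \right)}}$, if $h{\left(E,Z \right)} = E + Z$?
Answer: $\frac{21377525}{519} + \frac{855101 \sqrt{106}}{519} \approx 58153.0$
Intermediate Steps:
$W{\left(a \right)} = 100$ ($W{\left(a \right)} = 10^{2} = 100$)
$Y{\left(o \right)} = \sqrt{6 + o}$
$O = -25$ ($O = -3 - 22 = -25$)
$- \frac{855101}{h{\left(O,Y{\left(W{\left(5 \right)} \right)} \right)}} = - \frac{855101}{-25 + \sqrt{6 + 100}} = - \frac{855101}{-25 + \sqrt{106}}$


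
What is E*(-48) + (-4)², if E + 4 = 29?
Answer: -1184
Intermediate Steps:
E = 25 (E = -4 + 29 = 25)
E*(-48) + (-4)² = 25*(-48) + (-4)² = -1200 + 16 = -1184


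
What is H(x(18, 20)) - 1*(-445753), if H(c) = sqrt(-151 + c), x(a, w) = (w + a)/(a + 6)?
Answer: 445753 + I*sqrt(5379)/6 ≈ 4.4575e+5 + 12.224*I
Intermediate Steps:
x(a, w) = (a + w)/(6 + a)
H(x(18, 20)) - 1*(-445753) = sqrt(-151 + (18 + 20)/(6 + 18)) - 1*(-445753) = sqrt(-151 + 38/24) + 445753 = sqrt(-151 + (1/24)*38) + 445753 = sqrt(-151 + 19/12) + 445753 = sqrt(-1793/12) + 445753 = I*sqrt(5379)/6 + 445753 = 445753 + I*sqrt(5379)/6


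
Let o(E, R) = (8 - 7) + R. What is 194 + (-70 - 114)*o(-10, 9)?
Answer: -1646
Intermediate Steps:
o(E, R) = 1 + R
194 + (-70 - 114)*o(-10, 9) = 194 + (-70 - 114)*(1 + 9) = 194 - 184*10 = 194 - 1840 = -1646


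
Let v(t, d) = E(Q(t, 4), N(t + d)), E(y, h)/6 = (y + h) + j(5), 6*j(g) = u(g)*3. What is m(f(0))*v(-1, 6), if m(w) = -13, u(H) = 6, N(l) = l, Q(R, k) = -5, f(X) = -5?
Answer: -234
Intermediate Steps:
j(g) = 3 (j(g) = (6*3)/6 = (⅙)*18 = 3)
E(y, h) = 18 + 6*h + 6*y (E(y, h) = 6*((y + h) + 3) = 6*((h + y) + 3) = 6*(3 + h + y) = 18 + 6*h + 6*y)
v(t, d) = -12 + 6*d + 6*t (v(t, d) = 18 + 6*(t + d) + 6*(-5) = 18 + 6*(d + t) - 30 = 18 + (6*d + 6*t) - 30 = -12 + 6*d + 6*t)
m(f(0))*v(-1, 6) = -13*(-12 + 6*6 + 6*(-1)) = -13*(-12 + 36 - 6) = -13*18 = -234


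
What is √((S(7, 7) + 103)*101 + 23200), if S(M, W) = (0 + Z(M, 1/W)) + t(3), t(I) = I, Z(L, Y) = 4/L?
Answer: √1664222/7 ≈ 184.29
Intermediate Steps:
S(M, W) = 3 + 4/M (S(M, W) = (0 + 4/M) + 3 = 4/M + 3 = 3 + 4/M)
√((S(7, 7) + 103)*101 + 23200) = √(((3 + 4/7) + 103)*101 + 23200) = √((25/7 + 103)*101 + 23200) = √((746/7)*101 + 23200) = √(75346/7 + 23200) = √(237746/7) = √1664222/7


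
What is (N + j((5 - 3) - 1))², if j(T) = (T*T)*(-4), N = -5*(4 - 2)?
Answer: 196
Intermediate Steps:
N = -10 (N = -5*2 = -10)
j(T) = -4*T² (j(T) = T²*(-4) = -4*T²)
(N + j((5 - 3) - 1))² = (-10 - 4*((5 - 3) - 1)²)² = (-10 - 4*(2 - 1)²)² = (-10 - 4*1²)² = (-10 - 4*1)² = (-10 - 4)² = (-14)² = 196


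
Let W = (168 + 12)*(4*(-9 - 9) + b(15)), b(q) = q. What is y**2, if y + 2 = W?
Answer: 105308644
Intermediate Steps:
W = -10260 (W = (168 + 12)*(4*(-9 - 9) + 15) = 180*(4*(-18) + 15) = 180*(-72 + 15) = 180*(-57) = -10260)
y = -10262 (y = -2 - 10260 = -10262)
y**2 = (-10262)**2 = 105308644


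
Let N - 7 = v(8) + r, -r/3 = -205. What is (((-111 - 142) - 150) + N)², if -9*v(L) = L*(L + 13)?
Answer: 361201/9 ≈ 40133.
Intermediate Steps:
r = 615 (r = -3*(-205) = 615)
v(L) = -L*(13 + L)/9 (v(L) = -L*(L + 13)/9 = -L*(13 + L)/9)
N = 1810/3 (N = 7 + (-⅑*8*(13 + 8) + 615) = 7 + (-⅑*8*21 + 615) = 7 + (-56/3 + 615) = 7 + 1789/3 = 1810/3 ≈ 603.33)
(((-111 - 142) - 150) + N)² = (((-111 - 142) - 150) + 1810/3)² = ((-253 - 150) + 1810/3)² = (-403 + 1810/3)² = (601/3)² = 361201/9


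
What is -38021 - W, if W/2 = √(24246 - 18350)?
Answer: -38021 - 4*√1474 ≈ -38175.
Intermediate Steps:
W = 4*√1474 (W = 2*√(24246 - 18350) = 2*√5896 = 2*(2*√1474) = 4*√1474 ≈ 153.57)
-38021 - W = -38021 - 4*√1474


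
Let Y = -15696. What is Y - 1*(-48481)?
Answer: 32785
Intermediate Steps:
Y - 1*(-48481) = -15696 - 1*(-48481) = -15696 + 48481 = 32785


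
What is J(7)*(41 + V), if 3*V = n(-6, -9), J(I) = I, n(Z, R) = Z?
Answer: 273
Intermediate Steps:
V = -2 (V = (⅓)*(-6) = -2)
J(7)*(41 + V) = 7*(41 - 2) = 7*39 = 273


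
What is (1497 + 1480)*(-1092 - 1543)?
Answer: -7844395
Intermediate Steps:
(1497 + 1480)*(-1092 - 1543) = 2977*(-2635) = -7844395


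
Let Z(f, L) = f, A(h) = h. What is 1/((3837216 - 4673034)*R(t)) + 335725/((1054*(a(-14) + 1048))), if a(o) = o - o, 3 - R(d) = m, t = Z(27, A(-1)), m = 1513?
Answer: 105928387040023/348522298286640 ≈ 0.30394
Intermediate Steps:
t = 27
R(d) = -1510 (R(d) = 3 - 1*1513 = 3 - 1513 = -1510)
a(o) = 0
1/((3837216 - 4673034)*R(t)) + 335725/((1054*(a(-14) + 1048))) = 1/((3837216 - 4673034)*(-1510)) + 335725/((1054*(0 + 1048))) = -1/1510/(-835818) + 335725/((1054*1048)) = -1/835818*(-1/1510) + 335725/1104592 = 1/1262085180 + 335725*(1/1104592) = 1/1262085180 + 335725/1104592 = 105928387040023/348522298286640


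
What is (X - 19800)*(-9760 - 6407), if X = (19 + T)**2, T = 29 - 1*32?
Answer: 315967848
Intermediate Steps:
T = -3 (T = 29 - 32 = -3)
X = 256 (X = (19 - 3)**2 = 16**2 = 256)
(X - 19800)*(-9760 - 6407) = (256 - 19800)*(-9760 - 6407) = -19544*(-16167) = 315967848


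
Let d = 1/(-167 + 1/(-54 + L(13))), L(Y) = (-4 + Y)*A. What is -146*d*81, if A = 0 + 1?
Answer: 266085/3758 ≈ 70.805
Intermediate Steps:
A = 1
L(Y) = -4 + Y (L(Y) = (-4 + Y)*1 = -4 + Y)
d = -45/7516 (d = 1/(-167 + 1/(-54 + (-4 + 13))) = 1/(-167 + 1/(-54 + 9)) = 1/(-167 + 1/(-45)) = 1/(-167 - 1/45) = 1/(-7516/45) = -45/7516 ≈ -0.0059872)
-146*d*81 = -146*(-45/7516)*81 = (3285/3758)*81 = 266085/3758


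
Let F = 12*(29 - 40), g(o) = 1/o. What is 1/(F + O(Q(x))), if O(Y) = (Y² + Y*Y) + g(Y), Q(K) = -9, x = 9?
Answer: 9/269 ≈ 0.033457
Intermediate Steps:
F = -132 (F = 12*(-11) = -132)
O(Y) = 1/Y + 2*Y² (O(Y) = (Y² + Y*Y) + 1/Y = (Y² + Y²) + 1/Y = 2*Y² + 1/Y = 1/Y + 2*Y²)
1/(F + O(Q(x))) = 1/(-132 + (1 + 2*(-9)³)/(-9)) = 1/(-132 - (1 + 2*(-729))/9) = 1/(-132 - (1 - 1458)/9) = 1/(-132 - ⅑*(-1457)) = 1/(-132 + 1457/9) = 1/(269/9) = 9/269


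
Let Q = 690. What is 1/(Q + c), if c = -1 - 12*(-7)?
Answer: 1/773 ≈ 0.0012937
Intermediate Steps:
c = 83 (c = -1 + 84 = 83)
1/(Q + c) = 1/(690 + 83) = 1/773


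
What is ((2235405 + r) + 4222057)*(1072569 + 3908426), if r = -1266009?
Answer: 25858601435735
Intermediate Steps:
((2235405 + r) + 4222057)*(1072569 + 3908426) = ((2235405 - 1266009) + 4222057)*(1072569 + 3908426) = (969396 + 4222057)*4980995 = 5191453*4980995 = 25858601435735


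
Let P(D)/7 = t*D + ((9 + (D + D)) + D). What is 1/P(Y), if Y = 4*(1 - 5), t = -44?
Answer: 1/4655 ≈ 0.00021482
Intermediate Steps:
Y = -16 (Y = 4*(-4) = -16)
P(D) = 63 - 287*D (P(D) = 7*(-44*D + ((9 + (D + D)) + D)) = 7*(-44*D + ((9 + 2*D) + D)) = 7*(-44*D + (9 + 3*D)) = 7*(9 - 41*D) = 63 - 287*D)
1/P(Y) = 1/(63 - 287*(-16)) = 1/(63 + 4592) = 1/4655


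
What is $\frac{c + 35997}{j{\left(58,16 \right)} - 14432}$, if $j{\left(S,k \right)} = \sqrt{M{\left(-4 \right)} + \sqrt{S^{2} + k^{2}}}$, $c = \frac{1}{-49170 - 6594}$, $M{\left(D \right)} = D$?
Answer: $- \frac{2007336707}{55764 \left(14432 - \sqrt{-4 + 2 \sqrt{905}}\right)} \approx -2.4955$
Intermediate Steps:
$c = - \frac{1}{55764}$ ($c = \frac{1}{-55764} = - \frac{1}{55764} \approx -1.7933 \cdot 10^{-5}$)
$j{\left(S,k \right)} = \sqrt{-4 + \sqrt{S^{2} + k^{2}}}$
$\frac{c + 35997}{j{\left(58,16 \right)} - 14432} = \frac{- \frac{1}{55764} + 35997}{\sqrt{-4 + \sqrt{58^{2} + 16^{2}}} - 14432} = \frac{2007336707}{55764 \left(\sqrt{-4 + \sqrt{3364 + 256}} - 14432\right)} = \frac{2007336707}{55764 \left(\sqrt{-4 + \sqrt{3620}} - 14432\right)} = \frac{2007336707}{55764 \left(\sqrt{-4 + 2 \sqrt{905}} - 14432\right)} = \frac{2007336707}{55764 \left(-14432 + \sqrt{-4 + 2 \sqrt{905}}\right)}$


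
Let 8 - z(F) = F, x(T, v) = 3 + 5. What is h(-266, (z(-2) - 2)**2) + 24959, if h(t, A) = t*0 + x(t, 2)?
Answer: 24967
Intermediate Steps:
x(T, v) = 8
z(F) = 8 - F
h(t, A) = 8 (h(t, A) = t*0 + 8 = 0 + 8 = 8)
h(-266, (z(-2) - 2)**2) + 24959 = 8 + 24959 = 24967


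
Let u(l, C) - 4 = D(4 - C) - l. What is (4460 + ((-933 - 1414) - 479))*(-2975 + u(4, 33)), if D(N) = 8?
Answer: -4848078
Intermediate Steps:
u(l, C) = 12 - l (u(l, C) = 4 + (8 - l) = 12 - l)
(4460 + ((-933 - 1414) - 479))*(-2975 + u(4, 33)) = (4460 + ((-933 - 1414) - 479))*(-2975 + (12 - 1*4)) = (4460 + (-2347 - 479))*(-2975 + (12 - 4)) = (4460 - 2826)*(-2975 + 8) = 1634*(-2967) = -4848078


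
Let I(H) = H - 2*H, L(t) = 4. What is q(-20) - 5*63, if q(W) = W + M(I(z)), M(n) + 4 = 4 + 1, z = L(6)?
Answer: -334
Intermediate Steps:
z = 4
I(H) = -H
M(n) = 1 (M(n) = -4 + (4 + 1) = -4 + 5 = 1)
q(W) = 1 + W (q(W) = W + 1 = 1 + W)
q(-20) - 5*63 = (1 - 20) - 5*63 = -19 - 1*315 = -19 - 315 = -334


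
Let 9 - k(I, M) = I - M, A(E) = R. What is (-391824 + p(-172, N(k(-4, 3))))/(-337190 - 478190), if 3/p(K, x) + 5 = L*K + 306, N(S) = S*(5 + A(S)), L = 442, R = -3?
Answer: 1978005917/4116201316 ≈ 0.48054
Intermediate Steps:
A(E) = -3
k(I, M) = 9 + M - I (k(I, M) = 9 - (I - M) = 9 + (M - I) = 9 + M - I)
N(S) = 2*S (N(S) = S*(5 - 3) = S*2 = 2*S)
p(K, x) = 3/(301 + 442*K) (p(K, x) = 3/(-5 + (442*K + 306)) = 3/(-5 + (306 + 442*K)) = 3/(301 + 442*K))
(-391824 + p(-172, N(k(-4, 3))))/(-337190 - 478190) = (-391824 + 3/(301 + 442*(-172)))/(-337190 - 478190) = (-391824 + 3/(301 - 76024))/(-815380) = (-391824 + 3/(-75723))*(-1/815380) = (-391824 + 3*(-1/75723))*(-1/815380) = (-391824 - 1/25241)*(-1/815380) = -9890029585/25241*(-1/815380) = 1978005917/4116201316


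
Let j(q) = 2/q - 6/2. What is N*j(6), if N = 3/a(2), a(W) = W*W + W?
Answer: -4/3 ≈ -1.3333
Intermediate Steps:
a(W) = W + W**2 (a(W) = W**2 + W = W + W**2)
j(q) = -3 + 2/q (j(q) = 2/q - 6*1/2 = 2/q - 3 = -3 + 2/q)
N = 1/2 (N = 3/((2*(1 + 2))) = 3/((2*3)) = 3/6 = 3*(1/6) = 1/2 ≈ 0.50000)
N*j(6) = (-3 + 2/6)/2 = (-3 + 2*(1/6))/2 = (-3 + 1/3)/2 = (1/2)*(-8/3) = -4/3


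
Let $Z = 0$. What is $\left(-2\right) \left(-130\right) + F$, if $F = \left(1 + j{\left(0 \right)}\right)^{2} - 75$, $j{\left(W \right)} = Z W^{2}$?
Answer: $186$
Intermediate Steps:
$j{\left(W \right)} = 0$ ($j{\left(W \right)} = 0 W^{2} = 0$)
$F = -74$ ($F = \left(1 + 0\right)^{2} - 75 = 1^{2} - 75 = 1 - 75 = -74$)
$\left(-2\right) \left(-130\right) + F = \left(-2\right) \left(-130\right) - 74 = 260 - 74 = 186$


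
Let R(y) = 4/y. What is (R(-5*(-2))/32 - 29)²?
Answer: 5377761/6400 ≈ 840.28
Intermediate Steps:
(R(-5*(-2))/32 - 29)² = ((4/((-5*(-2))))/32 - 29)² = ((4/10)*(1/32) - 29)² = ((4*(⅒))*(1/32) - 29)² = ((⅖)*(1/32) - 29)² = (1/80 - 29)² = (-2319/80)² = 5377761/6400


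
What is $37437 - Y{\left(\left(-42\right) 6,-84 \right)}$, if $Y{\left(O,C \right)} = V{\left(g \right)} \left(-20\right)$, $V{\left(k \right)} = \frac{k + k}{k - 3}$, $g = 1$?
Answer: $37417$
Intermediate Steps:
$V{\left(k \right)} = \frac{2 k}{-3 + k}$
$Y{\left(O,C \right)} = 20$ ($Y{\left(O,C \right)} = 2 \cdot 1 \frac{1}{-3 + 1} \left(-20\right) = 2 \cdot 1 \frac{1}{-2} \left(-20\right) = 2 \cdot 1 \left(- \frac{1}{2}\right) \left(-20\right) = \left(-1\right) \left(-20\right) = 20$)
$37437 - Y{\left(\left(-42\right) 6,-84 \right)} = 37437 - 20 = 37417$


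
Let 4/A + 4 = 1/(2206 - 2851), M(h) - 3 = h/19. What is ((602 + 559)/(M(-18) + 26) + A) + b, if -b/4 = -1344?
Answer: 7451177187/1375673 ≈ 5416.4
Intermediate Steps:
M(h) = 3 + h/19
b = 5376 (b = -4*(-1344) = 5376)
A = -2580/2581 (A = 4/(-4 + 1/(2206 - 2851)) = 4/(-4 + 1/(-645)) = 4/(-4 - 1/645) = 4/(-2581/645) = 4*(-645/2581) = -2580/2581 ≈ -0.99961)
((602 + 559)/(M(-18) + 26) + A) + b = ((602 + 559)/((3 + (1/19)*(-18)) + 26) - 2580/2581) + 5376 = (1161/((3 - 18/19) + 26) - 2580/2581) + 5376 = (1161/(39/19 + 26) - 2580/2581) + 5376 = (1161/(533/19) - 2580/2581) + 5376 = (1161*(19/533) - 2580/2581) + 5376 = (22059/533 - 2580/2581) + 5376 = 55559139/1375673 + 5376 = 7451177187/1375673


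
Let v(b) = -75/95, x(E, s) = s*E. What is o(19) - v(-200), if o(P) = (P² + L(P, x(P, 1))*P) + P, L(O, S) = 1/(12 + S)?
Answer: 224646/589 ≈ 381.40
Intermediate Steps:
x(E, s) = E*s
v(b) = -15/19 (v(b) = -75*1/95 = -15/19)
o(P) = P + P² + P/(12 + P) (o(P) = (P² + P/(12 + P*1)) + P = (P² + P/(12 + P)) + P = P + P² + P/(12 + P))
o(19) - v(-200) = 19*(1 + (1 + 19)*(12 + 19))/(12 + 19) - 1*(-15/19) = 19*(1 + 20*31)/31 + 15/19 = 19*(1/31)*(1 + 620) + 15/19 = 19*(1/31)*621 + 15/19 = 11799/31 + 15/19 = 224646/589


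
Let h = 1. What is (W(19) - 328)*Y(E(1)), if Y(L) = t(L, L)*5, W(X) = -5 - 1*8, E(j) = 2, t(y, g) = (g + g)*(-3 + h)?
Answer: 13640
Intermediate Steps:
t(y, g) = -4*g (t(y, g) = (g + g)*(-3 + 1) = (2*g)*(-2) = -4*g)
W(X) = -13 (W(X) = -5 - 8 = -13)
Y(L) = -20*L (Y(L) = -4*L*5 = -20*L)
(W(19) - 328)*Y(E(1)) = (-13 - 328)*(-20*2) = -341*(-40) = 13640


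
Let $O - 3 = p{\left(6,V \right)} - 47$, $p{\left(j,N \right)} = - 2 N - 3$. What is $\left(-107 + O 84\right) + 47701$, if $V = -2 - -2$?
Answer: $43646$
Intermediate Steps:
$V = 0$ ($V = -2 + 2 = 0$)
$p{\left(j,N \right)} = -3 - 2 N$
$O = -47$ ($O = 3 - 50 = -47$)
$\left(-107 + O 84\right) + 47701 = \left(-107 - 3948\right) + 47701 = -4055 + 47701 = 43646$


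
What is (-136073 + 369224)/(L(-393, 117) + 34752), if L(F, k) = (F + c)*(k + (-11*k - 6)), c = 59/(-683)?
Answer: 53080711/113155248 ≈ 0.46910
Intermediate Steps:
c = -59/683 (c = 59*(-1/683) = -59/683 ≈ -0.086384)
L(F, k) = (-6 - 10*k)*(-59/683 + F) (L(F, k) = (F - 59/683)*(k + (-11*k - 6)) = (-59/683 + F)*(k + (-6 - 11*k)) = (-59/683 + F)*(-6 - 10*k) = (-6 - 10*k)*(-59/683 + F))
(-136073 + 369224)/(L(-393, 117) + 34752) = (-136073 + 369224)/((354/683 - 6*(-393) + (590/683)*117 - 10*(-393)*117) + 34752) = 233151/((354/683 + 2358 + 69030/683 + 459810) + 34752) = 233151/(315730128/683 + 34752) = 233151/(339465744/683) = 233151*(683/339465744) = 53080711/113155248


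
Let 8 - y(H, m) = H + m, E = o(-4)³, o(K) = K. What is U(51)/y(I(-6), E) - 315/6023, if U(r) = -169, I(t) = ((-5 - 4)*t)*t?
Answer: -1142627/2385108 ≈ -0.47907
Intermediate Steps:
E = -64 (E = (-4)³ = -64)
I(t) = -9*t² (I(t) = (-9*t)*t = -9*t²)
y(H, m) = 8 - H - m (y(H, m) = 8 - (H + m) = 8 + (-H - m) = 8 - H - m)
U(51)/y(I(-6), E) - 315/6023 = -169/(8 - (-9)*(-6)² - 1*(-64)) - 315/6023 = -169/(8 - (-9)*36 + 64) - 315*1/6023 = -169/(8 - 1*(-324) + 64) - 315/6023 = -169/(8 + 324 + 64) - 315/6023 = -169/396 - 315/6023 = -1142627/2385108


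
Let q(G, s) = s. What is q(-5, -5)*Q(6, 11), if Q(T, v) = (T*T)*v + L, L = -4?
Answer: -1960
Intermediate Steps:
Q(T, v) = -4 + v*T**2 (Q(T, v) = (T*T)*v - 4 = T**2*v - 4 = v*T**2 - 4 = -4 + v*T**2)
q(-5, -5)*Q(6, 11) = -5*(-4 + 11*6**2) = -5*(-4 + 11*36) = -5*(-4 + 396) = -5*392 = -1960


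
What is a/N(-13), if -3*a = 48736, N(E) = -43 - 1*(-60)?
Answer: -48736/51 ≈ -955.61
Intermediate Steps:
N(E) = 17 (N(E) = -43 + 60 = 17)
a = -48736/3 (a = -⅓*48736 = -48736/3 ≈ -16245.)
a/N(-13) = -48736/3/17 = -48736/3*1/17 = -48736/51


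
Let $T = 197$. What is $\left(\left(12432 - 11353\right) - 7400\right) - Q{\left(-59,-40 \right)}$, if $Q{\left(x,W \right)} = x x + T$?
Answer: $-9999$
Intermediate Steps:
$Q{\left(x,W \right)} = 197 + x^{2}$ ($Q{\left(x,W \right)} = x x + 197 = x^{2} + 197 = 197 + x^{2}$)
$\left(\left(12432 - 11353\right) - 7400\right) - Q{\left(-59,-40 \right)} = \left(\left(12432 - 11353\right) - 7400\right) - \left(197 + \left(-59\right)^{2}\right) = \left(1079 - 7400\right) - \left(197 + 3481\right) = -6321 - 3678 = -9999$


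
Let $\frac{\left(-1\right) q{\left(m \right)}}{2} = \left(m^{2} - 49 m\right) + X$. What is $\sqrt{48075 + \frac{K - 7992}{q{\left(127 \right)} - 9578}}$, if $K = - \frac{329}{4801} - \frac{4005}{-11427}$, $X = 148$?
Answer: $\frac{\sqrt{3542015497229578781523650474}}{271434074587} \approx 219.26$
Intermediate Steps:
$q{\left(m \right)} = -296 - 2 m^{2} + 98 m$ ($q{\left(m \right)} = - 2 \left(\left(m^{2} - 49 m\right) + 148\right) = - 2 \left(148 + m^{2} - 49 m\right) = -296 - 2 m^{2} + 98 m$)
$K = \frac{5156174}{18287009}$ ($K = \left(-329\right) \frac{1}{4801} - - \frac{1335}{3809} = - \frac{329}{4801} + \frac{1335}{3809} = \frac{5156174}{18287009} \approx 0.28196$)
$\sqrt{48075 + \frac{K - 7992}{q{\left(127 \right)} - 9578}} = \sqrt{48075 + \frac{\frac{5156174}{18287009} - 7992}{\left(-296 - 2 \cdot 127^{2} + 98 \cdot 127\right) - 9578}} = \sqrt{48075 - \frac{146144619754}{18287009 \left(\left(-296 - 32258 + 12446\right) - 9578\right)}} = \sqrt{48075 - \frac{146144619754}{18287009 \left(-20108 - 9578\right)}} = \sqrt{48075 - \frac{146144619754}{18287009 \left(-29686\right)}} = \sqrt{48075 - - \frac{73072309877}{271434074587}} = \sqrt{48075 + \frac{73072309877}{271434074587}} = \sqrt{\frac{13049266208079902}{271434074587}} = \frac{\sqrt{3542015497229578781523650474}}{271434074587}$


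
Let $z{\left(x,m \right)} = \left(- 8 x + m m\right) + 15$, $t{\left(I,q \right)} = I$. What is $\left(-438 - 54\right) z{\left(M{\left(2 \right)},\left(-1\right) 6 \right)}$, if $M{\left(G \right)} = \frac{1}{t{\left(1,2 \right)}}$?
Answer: $-21156$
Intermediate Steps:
$M{\left(G \right)} = 1$ ($M{\left(G \right)} = 1^{-1} = 1$)
$z{\left(x,m \right)} = 15 + m^{2} - 8 x$ ($z{\left(x,m \right)} = \left(- 8 x + m^{2}\right) + 15 = \left(m^{2} - 8 x\right) + 15 = 15 + m^{2} - 8 x$)
$\left(-438 - 54\right) z{\left(M{\left(2 \right)},\left(-1\right) 6 \right)} = \left(-438 - 54\right) \left(15 + \left(\left(-1\right) 6\right)^{2} - 8\right) = - 492 \left(15 + \left(-6\right)^{2} - 8\right) = - 492 \left(15 + 36 - 8\right) = \left(-492\right) 43 = -21156$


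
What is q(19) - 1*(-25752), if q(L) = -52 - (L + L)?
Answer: 25662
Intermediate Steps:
q(L) = -52 - 2*L
q(19) - 1*(-25752) = (-52 - 2*19) - 1*(-25752) = (-52 - 38) + 25752 = -90 + 25752 = 25662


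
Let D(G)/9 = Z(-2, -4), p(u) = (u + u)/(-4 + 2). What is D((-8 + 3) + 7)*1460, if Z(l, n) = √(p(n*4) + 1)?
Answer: 13140*√17 ≈ 54178.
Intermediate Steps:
p(u) = -u (p(u) = (2*u)/(-2) = (2*u)*(-½) = -u)
Z(l, n) = √(1 - 4*n) (Z(l, n) = √(-n*4 + 1) = √(-4*n + 1) = √(1 - 4*n))
D(G) = 9*√17 (D(G) = 9*√(1 - 4*(-4)) = 9*√(1 + 16) = 9*√17)
D((-8 + 3) + 7)*1460 = (9*√17)*1460 = 13140*√17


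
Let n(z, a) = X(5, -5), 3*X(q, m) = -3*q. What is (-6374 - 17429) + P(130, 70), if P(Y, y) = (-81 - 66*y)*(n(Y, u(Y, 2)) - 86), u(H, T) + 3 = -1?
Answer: 403988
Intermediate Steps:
X(q, m) = -q (X(q, m) = (-3*q)/3 = -q)
u(H, T) = -4 (u(H, T) = -3 - 1 = -4)
n(z, a) = -5 (n(z, a) = -1*5 = -5)
P(Y, y) = 7371 + 6006*y (P(Y, y) = (-81 - 66*y)*(-5 - 86) = (-81 - 66*y)*(-91) = 7371 + 6006*y)
(-6374 - 17429) + P(130, 70) = (-6374 - 17429) + (7371 + 6006*70) = -23803 + (7371 + 420420) = -23803 + 427791 = 403988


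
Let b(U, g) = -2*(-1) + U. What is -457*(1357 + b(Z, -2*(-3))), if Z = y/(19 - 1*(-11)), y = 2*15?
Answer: -621520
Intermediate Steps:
y = 30
Z = 1 (Z = 30/(19 - 1*(-11)) = 30/(19 + 11) = 30/30 = 30*(1/30) = 1)
b(U, g) = 2 + U
-457*(1357 + b(Z, -2*(-3))) = -457*(1357 + (2 + 1)) = -457*(1357 + 3) = -457*1360 = -621520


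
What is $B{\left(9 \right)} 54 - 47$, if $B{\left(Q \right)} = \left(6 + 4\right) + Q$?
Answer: $979$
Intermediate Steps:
$B{\left(Q \right)} = 10 + Q$
$B{\left(9 \right)} 54 - 47 = \left(10 + 9\right) 54 - 47 = 19 \cdot 54 - 47 = 1026 - 47 = 979$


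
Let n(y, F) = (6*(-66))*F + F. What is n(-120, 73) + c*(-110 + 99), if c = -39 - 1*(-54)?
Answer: -29000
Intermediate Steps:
n(y, F) = -395*F (n(y, F) = -396*F + F = -395*F)
c = 15 (c = -39 + 54 = 15)
n(-120, 73) + c*(-110 + 99) = -395*73 + 15*(-110 + 99) = -28835 + 15*(-11) = -28835 - 165 = -29000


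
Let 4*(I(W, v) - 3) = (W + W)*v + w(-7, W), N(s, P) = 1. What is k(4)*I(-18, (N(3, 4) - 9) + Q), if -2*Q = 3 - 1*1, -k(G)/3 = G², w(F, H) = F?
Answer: -3948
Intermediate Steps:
k(G) = -3*G²
Q = -1 (Q = -(3 - 1*1)/2 = -(3 - 1)/2 = -½*2 = -1)
I(W, v) = 5/4 + W*v/2 (I(W, v) = 3 + ((W + W)*v - 7)/4 = 3 + ((2*W)*v - 7)/4 = 3 + (2*W*v - 7)/4 = 3 + (-7 + 2*W*v)/4 = 3 + (-7/4 + W*v/2) = 5/4 + W*v/2)
k(4)*I(-18, (N(3, 4) - 9) + Q) = (-3*4²)*(5/4 + (½)*(-18)*((1 - 9) - 1)) = (-3*16)*(5/4 + (½)*(-18)*(-8 - 1)) = -48*(5/4 + (½)*(-18)*(-9)) = -48*(5/4 + 81) = -48*329/4 = -3948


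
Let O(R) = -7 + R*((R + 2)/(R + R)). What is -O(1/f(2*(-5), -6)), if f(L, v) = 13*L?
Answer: 1561/260 ≈ 6.0038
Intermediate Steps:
O(R) = -6 + R/2 (O(R) = -7 + R*((2 + R)/((2*R))) = -7 + R*((2 + R)*(1/(2*R))) = -7 + R*((2 + R)/(2*R)) = -7 + (1 + R/2) = -6 + R/2)
-O(1/f(2*(-5), -6)) = -(-6 + 1/(2*((13*(2*(-5)))))) = -(-6 + 1/(2*((13*(-10))))) = -(-6 + (1/2)/(-130)) = -(-6 + (1/2)*(-1/130)) = -(-6 - 1/260) = -1*(-1561/260) = 1561/260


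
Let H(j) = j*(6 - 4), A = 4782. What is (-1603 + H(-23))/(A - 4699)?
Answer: -1649/83 ≈ -19.867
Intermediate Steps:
H(j) = 2*j (H(j) = j*2 = 2*j)
(-1603 + H(-23))/(A - 4699) = (-1603 + 2*(-23))/(4782 - 4699) = (-1603 - 46)/83 = -1649*1/83 = -1649/83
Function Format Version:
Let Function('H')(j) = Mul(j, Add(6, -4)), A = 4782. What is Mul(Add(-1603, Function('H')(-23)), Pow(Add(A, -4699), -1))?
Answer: Rational(-1649, 83) ≈ -19.867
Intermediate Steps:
Function('H')(j) = Mul(2, j) (Function('H')(j) = Mul(j, 2) = Mul(2, j))
Mul(Add(-1603, Function('H')(-23)), Pow(Add(A, -4699), -1)) = Mul(Add(-1603, Mul(2, -23)), Pow(Add(4782, -4699), -1)) = Mul(Add(-1603, -46), Pow(83, -1)) = Mul(-1649, Rational(1, 83)) = Rational(-1649, 83)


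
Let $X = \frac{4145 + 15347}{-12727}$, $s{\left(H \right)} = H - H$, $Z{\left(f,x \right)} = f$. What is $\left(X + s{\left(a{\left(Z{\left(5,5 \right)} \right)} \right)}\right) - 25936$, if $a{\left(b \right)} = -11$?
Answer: $- \frac{30009724}{1157} \approx -25938.0$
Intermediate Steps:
$s{\left(H \right)} = 0$
$X = - \frac{1772}{1157}$ ($X = 19492 \left(- \frac{1}{12727}\right) = - \frac{1772}{1157} \approx -1.5315$)
$\left(X + s{\left(a{\left(Z{\left(5,5 \right)} \right)} \right)}\right) - 25936 = \left(- \frac{1772}{1157} + 0\right) - 25936 = - \frac{1772}{1157} - 25936 = - \frac{30009724}{1157}$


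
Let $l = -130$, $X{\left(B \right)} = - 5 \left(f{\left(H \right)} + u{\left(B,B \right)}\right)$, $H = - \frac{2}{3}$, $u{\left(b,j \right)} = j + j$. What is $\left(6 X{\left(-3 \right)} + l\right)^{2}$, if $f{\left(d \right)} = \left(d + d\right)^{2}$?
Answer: $\frac{100}{9} \approx 11.111$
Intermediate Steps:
$u{\left(b,j \right)} = 2 j$
$H = - \frac{2}{3}$ ($H = \left(-2\right) \frac{1}{3} = - \frac{2}{3} \approx -0.66667$)
$f{\left(d \right)} = 4 d^{2}$ ($f{\left(d \right)} = \left(2 d\right)^{2} = 4 d^{2}$)
$X{\left(B \right)} = - \frac{80}{9} - 10 B$ ($X{\left(B \right)} = - 5 \left(4 \left(- \frac{2}{3}\right)^{2} + 2 B\right) = - 5 \left(4 \cdot \frac{4}{9} + 2 B\right) = - 5 \left(\frac{16}{9} + 2 B\right) = - \frac{80}{9} - 10 B$)
$\left(6 X{\left(-3 \right)} + l\right)^{2} = \left(6 \left(- \frac{80}{9} - -30\right) - 130\right)^{2} = \left(6 \left(- \frac{80}{9} + 30\right) - 130\right)^{2} = \left(6 \cdot \frac{190}{9} - 130\right)^{2} = \left(\frac{380}{3} - 130\right)^{2} = \left(- \frac{10}{3}\right)^{2} = \frac{100}{9}$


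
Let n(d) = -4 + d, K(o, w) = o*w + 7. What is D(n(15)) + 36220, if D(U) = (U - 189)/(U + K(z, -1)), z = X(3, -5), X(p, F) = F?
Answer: 832882/23 ≈ 36212.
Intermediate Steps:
z = -5
K(o, w) = 7 + o*w
D(U) = (-189 + U)/(12 + U) (D(U) = (U - 189)/(U + (7 - 5*(-1))) = (-189 + U)/(U + (7 + 5)) = (-189 + U)/(U + 12) = (-189 + U)/(12 + U))
D(n(15)) + 36220 = (-189 + (-4 + 15))/(12 + (-4 + 15)) + 36220 = (-189 + 11)/(12 + 11) + 36220 = -178/23 + 36220 = 832882/23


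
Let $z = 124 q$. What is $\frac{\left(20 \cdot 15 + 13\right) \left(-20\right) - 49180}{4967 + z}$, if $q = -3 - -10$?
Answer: $- \frac{3696}{389} \approx -9.5013$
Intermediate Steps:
$q = 7$ ($q = -3 + 10 = 7$)
$z = 868$ ($z = 124 \cdot 7 = 868$)
$\frac{\left(20 \cdot 15 + 13\right) \left(-20\right) - 49180}{4967 + z} = \frac{\left(20 \cdot 15 + 13\right) \left(-20\right) - 49180}{4967 + 868} = \frac{\left(300 + 13\right) \left(-20\right) - 49180}{5835} = \left(313 \left(-20\right) - 49180\right) \frac{1}{5835} = \left(-6260 - 49180\right) \frac{1}{5835} = \left(-55440\right) \frac{1}{5835} = - \frac{3696}{389}$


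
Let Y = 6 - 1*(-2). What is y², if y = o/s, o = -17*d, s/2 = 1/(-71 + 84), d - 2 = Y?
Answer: 1221025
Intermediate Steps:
Y = 8 (Y = 6 + 2 = 8)
d = 10 (d = 2 + 8 = 10)
s = 2/13 (s = 2/(-71 + 84) = 2/13 ≈ 0.15385)
o = -170 (o = -17*10 = -170)
y = -1105 (y = -170/2/13 = -170*13/2 = -1105)
y² = (-1105)² = 1221025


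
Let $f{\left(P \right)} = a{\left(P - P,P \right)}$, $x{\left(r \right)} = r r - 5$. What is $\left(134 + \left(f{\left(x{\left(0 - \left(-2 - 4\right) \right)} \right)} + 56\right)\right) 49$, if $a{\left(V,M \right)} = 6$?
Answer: $9604$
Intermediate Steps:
$x{\left(r \right)} = -5 + r^{2}$ ($x{\left(r \right)} = r^{2} - 5 = -5 + r^{2}$)
$f{\left(P \right)} = 6$
$\left(134 + \left(f{\left(x{\left(0 - \left(-2 - 4\right) \right)} \right)} + 56\right)\right) 49 = \left(134 + \left(6 + 56\right)\right) 49 = \left(134 + 62\right) 49 = 196 \cdot 49 = 9604$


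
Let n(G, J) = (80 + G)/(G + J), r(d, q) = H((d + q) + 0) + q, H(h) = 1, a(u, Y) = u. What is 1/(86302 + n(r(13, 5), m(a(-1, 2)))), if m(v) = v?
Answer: 5/431596 ≈ 1.1585e-5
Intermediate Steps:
r(d, q) = 1 + q
n(G, J) = (80 + G)/(G + J)
1/(86302 + n(r(13, 5), m(a(-1, 2)))) = 1/(86302 + (80 + (1 + 5))/((1 + 5) - 1)) = 1/(86302 + (80 + 6)/(6 - 1)) = 1/(86302 + 86/5) = 1/(431596/5) = 5/431596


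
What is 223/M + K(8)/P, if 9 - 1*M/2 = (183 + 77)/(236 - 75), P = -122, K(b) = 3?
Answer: 1093258/72529 ≈ 15.073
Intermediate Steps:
M = 2378/161 (M = 18 - 2*(183 + 77)/(236 - 75) = 18 - 520/161 = 2378/161 ≈ 14.770)
223/M + K(8)/P = 223/(2378/161) + 3/(-122) = 223*(161/2378) + 3*(-1/122) = 35903/2378 - 3/122 = 1093258/72529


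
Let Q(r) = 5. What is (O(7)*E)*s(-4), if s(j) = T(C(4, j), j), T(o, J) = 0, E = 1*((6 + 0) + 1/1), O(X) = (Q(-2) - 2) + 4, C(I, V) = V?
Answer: 0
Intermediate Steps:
O(X) = 7 (O(X) = (5 - 2) + 4 = 3 + 4 = 7)
E = 7 (E = 1*(6 + 1*1) = 1*(6 + 1) = 1*7 = 7)
s(j) = 0
(O(7)*E)*s(-4) = (7*7)*0 = 49*0 = 0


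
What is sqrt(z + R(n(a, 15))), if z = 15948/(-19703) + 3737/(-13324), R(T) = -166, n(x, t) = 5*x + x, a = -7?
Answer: 3*I*sqrt(319875986471458955)/131261386 ≈ 12.926*I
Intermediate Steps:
n(x, t) = 6*x
z = -286121263/262522772 (z = 15948*(-1/19703) + 3737*(-1/13324) = -15948/19703 - 3737/13324 = -286121263/262522772 ≈ -1.0899)
sqrt(z + R(n(a, 15))) = sqrt(-286121263/262522772 - 166) = sqrt(-43864901415/262522772) = 3*I*sqrt(319875986471458955)/131261386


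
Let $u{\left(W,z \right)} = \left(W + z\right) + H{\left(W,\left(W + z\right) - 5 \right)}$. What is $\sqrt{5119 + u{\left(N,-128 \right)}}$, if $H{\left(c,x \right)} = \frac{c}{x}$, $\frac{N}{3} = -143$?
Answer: $\frac{\sqrt{1441121426}}{562} \approx 67.548$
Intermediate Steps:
$N = -429$ ($N = 3 \left(-143\right) = -429$)
$u{\left(W,z \right)} = W + z + \frac{W}{-5 + W + z}$ ($u{\left(W,z \right)} = \left(W + z\right) + \frac{W}{\left(W + z\right) - 5} = \left(W + z\right) + \frac{W}{-5 + W + z} = W + z + \frac{W}{-5 + W + z}$)
$\sqrt{5119 + u{\left(N,-128 \right)}} = \sqrt{5119 + \frac{-429 + \left(-429 - 128\right) \left(-5 - 429 - 128\right)}{-5 - 429 - 128}} = \sqrt{5119 + \frac{-429 - -313034}{-562}} = \sqrt{5119 - \frac{-429 + 313034}{562}} = \sqrt{5119 - \frac{312605}{562}} = \sqrt{\frac{2564273}{562}} = \frac{\sqrt{1441121426}}{562}$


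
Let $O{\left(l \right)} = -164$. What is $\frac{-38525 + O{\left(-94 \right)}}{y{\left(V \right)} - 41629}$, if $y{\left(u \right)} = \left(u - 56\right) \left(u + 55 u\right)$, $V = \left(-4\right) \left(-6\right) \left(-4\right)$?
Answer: $- \frac{5527}{110789} \approx -0.049888$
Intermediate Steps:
$V = -96$ ($V = 24 \left(-4\right) = -96$)
$y{\left(u \right)} = 56 u \left(-56 + u\right)$ ($y{\left(u \right)} = \left(-56 + u\right) 56 u = 56 u \left(-56 + u\right)$)
$\frac{-38525 + O{\left(-94 \right)}}{y{\left(V \right)} - 41629} = \frac{-38525 - 164}{56 \left(-96\right) \left(-56 - 96\right) - 41629} = - \frac{38689}{56 \left(-96\right) \left(-152\right) - 41629} = - \frac{38689}{817152 - 41629} = - \frac{38689}{775523} = \left(-38689\right) \frac{1}{775523} = - \frac{5527}{110789}$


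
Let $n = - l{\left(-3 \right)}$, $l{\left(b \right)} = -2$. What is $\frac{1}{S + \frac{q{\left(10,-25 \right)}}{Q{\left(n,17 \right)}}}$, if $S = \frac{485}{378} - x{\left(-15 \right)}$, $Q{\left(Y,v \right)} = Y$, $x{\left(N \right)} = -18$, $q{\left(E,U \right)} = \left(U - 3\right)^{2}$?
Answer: $\frac{378}{155465} \approx 0.0024314$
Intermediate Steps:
$q{\left(E,U \right)} = \left(-3 + U\right)^{2}$
$n = 2$ ($n = \left(-1\right) \left(-2\right) = 2$)
$S = \frac{7289}{378}$ ($S = \frac{485}{378} - -18 = 485 \cdot \frac{1}{378} + 18 = \frac{485}{378} + 18 = \frac{7289}{378} \approx 19.283$)
$\frac{1}{S + \frac{q{\left(10,-25 \right)}}{Q{\left(n,17 \right)}}} = \frac{1}{\frac{7289}{378} + \frac{\left(-3 - 25\right)^{2}}{2}} = \frac{1}{\frac{7289}{378} + \left(-28\right)^{2} \cdot \frac{1}{2}} = \frac{1}{\frac{7289}{378} + 784 \cdot \frac{1}{2}} = \frac{1}{\frac{7289}{378} + 392} = \frac{1}{\frac{155465}{378}} = \frac{378}{155465}$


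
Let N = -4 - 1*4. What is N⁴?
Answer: 4096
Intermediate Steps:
N = -8 (N = -4 - 4 = -8)
N⁴ = (-8)⁴ = 4096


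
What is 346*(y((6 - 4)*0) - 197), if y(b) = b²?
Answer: -68162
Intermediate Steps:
346*(y((6 - 4)*0) - 197) = 346*(((6 - 4)*0)² - 197) = 346*((2*0)² - 197) = 346*(0² - 197) = 346*(0 - 197) = 346*(-197) = -68162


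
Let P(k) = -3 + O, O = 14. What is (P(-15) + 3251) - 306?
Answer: 2956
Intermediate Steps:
P(k) = 11 (P(k) = -3 + 14 = 11)
(P(-15) + 3251) - 306 = (11 + 3251) - 306 = 3262 - 306 = 2956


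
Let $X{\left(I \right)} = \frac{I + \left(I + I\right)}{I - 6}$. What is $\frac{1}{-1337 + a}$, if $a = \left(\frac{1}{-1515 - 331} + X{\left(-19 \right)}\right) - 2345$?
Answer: $- \frac{46150}{169819103} \approx -0.00027176$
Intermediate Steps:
$X{\left(I \right)} = \frac{3 I}{-6 + I}$ ($X{\left(I \right)} = \frac{I + 2 I}{-6 + I} = \frac{3 I}{-6 + I}$)
$a = - \frac{108116553}{46150}$ ($a = \left(\frac{1}{-1515 - 331} + 3 \left(-19\right) \frac{1}{-6 - 19}\right) - 2345 = \left(\frac{1}{-1846} + 3 \left(-19\right) \frac{1}{-25}\right) - 2345 = \left(- \frac{1}{1846} + 3 \left(-19\right) \left(- \frac{1}{25}\right)\right) - 2345 = \left(- \frac{1}{1846} + \frac{57}{25}\right) - 2345 = \frac{105197}{46150} - 2345 = - \frac{108116553}{46150} \approx -2342.7$)
$\frac{1}{-1337 + a} = \frac{1}{-1337 - \frac{108116553}{46150}} = \frac{1}{- \frac{169819103}{46150}} = - \frac{46150}{169819103}$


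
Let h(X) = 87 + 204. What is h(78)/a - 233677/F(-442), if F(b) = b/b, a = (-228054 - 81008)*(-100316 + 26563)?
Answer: -5326491883875131/22794249686 ≈ -2.3368e+5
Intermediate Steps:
h(X) = 291
a = 22794249686 (a = -309062*(-73753) = 22794249686)
F(b) = 1
h(78)/a - 233677/F(-442) = 291/22794249686 - 233677/1 = 291*(1/22794249686) - 233677*1 = 291/22794249686 - 233677 = -5326491883875131/22794249686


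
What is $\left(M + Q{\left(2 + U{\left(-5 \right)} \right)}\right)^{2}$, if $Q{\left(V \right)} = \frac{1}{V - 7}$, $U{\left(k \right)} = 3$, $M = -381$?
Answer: $\frac{582169}{4} \approx 1.4554 \cdot 10^{5}$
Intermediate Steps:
$Q{\left(V \right)} = \frac{1}{-7 + V}$
$\left(M + Q{\left(2 + U{\left(-5 \right)} \right)}\right)^{2} = \left(-381 + \frac{1}{-7 + \left(2 + 3\right)}\right)^{2} = \left(-381 + \frac{1}{-7 + 5}\right)^{2} = \left(-381 + \frac{1}{-2}\right)^{2} = \left(-381 - \frac{1}{2}\right)^{2} = \left(- \frac{763}{2}\right)^{2} = \frac{582169}{4}$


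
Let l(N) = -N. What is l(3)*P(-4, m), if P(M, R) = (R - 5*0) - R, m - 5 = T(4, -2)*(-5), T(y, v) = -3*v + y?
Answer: 0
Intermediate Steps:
T(y, v) = y - 3*v
m = -45 (m = 5 + (4 - 3*(-2))*(-5) = 5 + (4 + 6)*(-5) = 5 + 10*(-5) = 5 - 50 = -45)
P(M, R) = 0 (P(M, R) = (R + 0) - R = R - R = 0)
l(3)*P(-4, m) = -1*3*0 = -3*0 = 0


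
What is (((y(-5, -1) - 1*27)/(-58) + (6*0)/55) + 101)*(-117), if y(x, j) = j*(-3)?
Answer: -344097/29 ≈ -11865.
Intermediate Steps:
y(x, j) = -3*j
(((y(-5, -1) - 1*27)/(-58) + (6*0)/55) + 101)*(-117) = (((-3*(-1) - 1*27)/(-58) + (6*0)/55) + 101)*(-117) = (((3 - 27)*(-1/58) + 0*(1/55)) + 101)*(-117) = ((-24*(-1/58) + 0) + 101)*(-117) = ((12/29 + 0) + 101)*(-117) = (12/29 + 101)*(-117) = (2941/29)*(-117) = -344097/29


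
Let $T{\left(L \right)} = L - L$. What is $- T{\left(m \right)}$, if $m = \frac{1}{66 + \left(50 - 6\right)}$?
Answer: $0$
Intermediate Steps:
$m = \frac{1}{110}$ ($m = \frac{1}{66 + \left(50 - 6\right)} = \frac{1}{66 + 44} = \frac{1}{110} \approx 0.0090909$)
$T{\left(L \right)} = 0$
$- T{\left(m \right)} = \left(-1\right) 0 = 0$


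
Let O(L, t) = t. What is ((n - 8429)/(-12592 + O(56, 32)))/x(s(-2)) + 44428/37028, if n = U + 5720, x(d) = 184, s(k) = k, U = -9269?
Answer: 12889800813/10696648640 ≈ 1.2050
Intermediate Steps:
n = -3549 (n = -9269 + 5720 = -3549)
((n - 8429)/(-12592 + O(56, 32)))/x(s(-2)) + 44428/37028 = ((-3549 - 8429)/(-12592 + 32))/184 + 44428/37028 = -11978/(-12560)*(1/184) + 44428*(1/37028) = -11978*(-1/12560)*(1/184) + 11107/9257 = (5989/6280)*(1/184) + 11107/9257 = 5989/1155520 + 11107/9257 = 12889800813/10696648640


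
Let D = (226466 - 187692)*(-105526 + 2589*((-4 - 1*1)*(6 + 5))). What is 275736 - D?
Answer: 9613164590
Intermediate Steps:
D = -9612888854 (D = 38774*(-105526 + 2589*((-4 - 1)*11)) = 38774*(-105526 + 2589*(-5*11)) = 38774*(-105526 + 2589*(-55)) = 38774*(-105526 - 142395) = 38774*(-247921) = -9612888854)
275736 - D = 275736 - 1*(-9612888854) = 275736 + 9612888854 = 9613164590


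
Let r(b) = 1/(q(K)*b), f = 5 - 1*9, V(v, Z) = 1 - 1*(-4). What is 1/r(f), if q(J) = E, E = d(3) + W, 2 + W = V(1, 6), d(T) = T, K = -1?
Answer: -24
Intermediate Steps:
V(v, Z) = 5 (V(v, Z) = 1 + 4 = 5)
W = 3 (W = -2 + 5 = 3)
E = 6 (E = 3 + 3 = 6)
q(J) = 6
f = -4 (f = 5 - 9 = -4)
r(b) = 1/(6*b)
1/r(f) = 1/((1/6)/(-4)) = 1/((1/6)*(-1/4)) = 1/(-1/24) = -24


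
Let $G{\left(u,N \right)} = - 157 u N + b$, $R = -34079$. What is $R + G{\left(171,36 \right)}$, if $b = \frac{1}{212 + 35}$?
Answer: $- \frac{247141036}{247} \approx -1.0006 \cdot 10^{6}$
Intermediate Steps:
$b = \frac{1}{247} \approx 0.0040486$
$G{\left(u,N \right)} = \frac{1}{247} - 157 N u$ ($G{\left(u,N \right)} = - 157 u N + \frac{1}{247} = - 157 N u + \frac{1}{247} = \frac{1}{247} - 157 N u$)
$R + G{\left(171,36 \right)} = -34079 + \left(\frac{1}{247} - 5652 \cdot 171\right) = -34079 + \left(\frac{1}{247} - 966492\right) = -34079 - \frac{238723523}{247} = - \frac{247141036}{247}$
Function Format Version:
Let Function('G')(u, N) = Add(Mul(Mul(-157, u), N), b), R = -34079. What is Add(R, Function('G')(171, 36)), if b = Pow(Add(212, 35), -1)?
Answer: Rational(-247141036, 247) ≈ -1.0006e+6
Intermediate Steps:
b = Rational(1, 247) (b = Pow(247, -1) = Rational(1, 247) ≈ 0.0040486)
Function('G')(u, N) = Add(Rational(1, 247), Mul(-157, N, u)) (Function('G')(u, N) = Add(Mul(Mul(-157, u), N), Rational(1, 247)) = Add(Mul(-157, N, u), Rational(1, 247)) = Add(Rational(1, 247), Mul(-157, N, u)))
Add(R, Function('G')(171, 36)) = Add(-34079, Add(Rational(1, 247), Mul(-157, 36, 171))) = Add(-34079, Add(Rational(1, 247), -966492)) = Add(-34079, Rational(-238723523, 247)) = Rational(-247141036, 247)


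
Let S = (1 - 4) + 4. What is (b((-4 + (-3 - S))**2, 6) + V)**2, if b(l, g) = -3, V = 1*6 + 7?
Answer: 100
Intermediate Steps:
S = 1 (S = -3 + 4 = 1)
V = 13 (V = 6 + 7 = 13)
(b((-4 + (-3 - S))**2, 6) + V)**2 = (-3 + 13)**2 = 10**2 = 100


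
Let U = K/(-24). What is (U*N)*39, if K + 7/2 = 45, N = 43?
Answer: -46397/16 ≈ -2899.8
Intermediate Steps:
K = 83/2 (K = -7/2 + 45 = 83/2 ≈ 41.500)
U = -83/48 (U = (83/2)/(-24) = (83/2)*(-1/24) = -83/48 ≈ -1.7292)
(U*N)*39 = -83/48*43*39 = -3569/48*39 = -46397/16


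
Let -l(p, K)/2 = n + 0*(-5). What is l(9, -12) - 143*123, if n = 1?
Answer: -17591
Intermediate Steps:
l(p, K) = -2 (l(p, K) = -2*(1 + 0*(-5)) = -2*(1 + 0) = -2*1 = -2)
l(9, -12) - 143*123 = -2 - 143*123 = -2 - 17589 = -17591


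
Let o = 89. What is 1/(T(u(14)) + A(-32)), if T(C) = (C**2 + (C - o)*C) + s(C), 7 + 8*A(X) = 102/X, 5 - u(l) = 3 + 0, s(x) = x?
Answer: -128/21667 ≈ -0.0059076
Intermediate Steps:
u(l) = 2 (u(l) = 5 - (3 + 0) = 5 - 1*3 = 5 - 3 = 2)
A(X) = -7/8 + 51/(4*X) (A(X) = -7/8 + (102/X)/8 = -7/8 + 51/(4*X))
T(C) = C + C**2 + C*(-89 + C) (T(C) = (C**2 + (C - 1*89)*C) + C = (C**2 + (C - 89)*C) + C = (C**2 + (-89 + C)*C) + C = (C**2 + C*(-89 + C)) + C = C + C**2 + C*(-89 + C))
1/(T(u(14)) + A(-32)) = 1/(2*2*(-44 + 2) + (1/8)*(102 - 7*(-32))/(-32)) = 1/(2*2*(-42) + (1/8)*(-1/32)*(102 + 224)) = 1/(-168 + (1/8)*(-1/32)*326) = 1/(-168 - 163/128) = 1/(-21667/128) = -128/21667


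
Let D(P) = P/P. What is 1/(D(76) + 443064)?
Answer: 1/443065 ≈ 2.2570e-6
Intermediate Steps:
D(P) = 1
1/(D(76) + 443064) = 1/(1 + 443064) = 1/443065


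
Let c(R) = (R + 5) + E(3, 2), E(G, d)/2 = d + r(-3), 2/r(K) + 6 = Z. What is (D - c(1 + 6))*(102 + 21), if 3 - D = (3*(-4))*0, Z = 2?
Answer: -1476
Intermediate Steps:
r(K) = -½ (r(K) = 2/(-6 + 2) = 2/(-4) = 2*(-¼) = -½)
D = 3 (D = 3 - 3*(-4)*0 = 3 - (-12)*0 = 3 - 1*0 = 3 + 0 = 3)
E(G, d) = -1 + 2*d (E(G, d) = 2*(d - ½) = 2*(-½ + d) = -1 + 2*d)
c(R) = 8 + R (c(R) = (R + 5) + (-1 + 2*2) = (5 + R) + (-1 + 4) = (5 + R) + 3 = 8 + R)
(D - c(1 + 6))*(102 + 21) = (3 - (8 + (1 + 6)))*(102 + 21) = (3 - (8 + 7))*123 = (3 - 1*15)*123 = (3 - 15)*123 = -12*123 = -1476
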